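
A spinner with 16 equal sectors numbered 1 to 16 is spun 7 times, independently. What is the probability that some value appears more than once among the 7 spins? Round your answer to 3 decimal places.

P(all 7 different) = 16/16 · 15/16 · ··· · 10/16 ≈ 0.215.
P(at least two equal) = 1 − 0.215 = 0.785.

0.785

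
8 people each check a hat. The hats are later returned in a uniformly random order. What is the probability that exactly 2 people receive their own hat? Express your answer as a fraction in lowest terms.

53/288

Choose which 2 of the 8 are fixed: C(8,2) = 28 ways.
The remaining 6 must have no fixed point: D(6) = 265.
P = 28·265/40320 = 53/288.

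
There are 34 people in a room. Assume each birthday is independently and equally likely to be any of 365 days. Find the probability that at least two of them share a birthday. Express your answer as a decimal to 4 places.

0.7953

It's easier to compute the probability that all 34 are distinct.
P(all distinct) = 365/365 · 364/365 · ··· · 332/365 ≈ 0.2047.
So the probability of at least one match is 1 − 0.2047 = 0.7953.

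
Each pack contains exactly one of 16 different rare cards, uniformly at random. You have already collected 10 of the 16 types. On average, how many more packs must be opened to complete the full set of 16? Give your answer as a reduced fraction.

196/5

Starting from 10 distinct types, each trial gives a new one with probability (16−i)/16 when i types are held, so the wait for the next new type is 16/(16−i).
E = 16/6 + 16/5 + 16/4 + 16/3 + 16/2 + 16/1 = 196/5.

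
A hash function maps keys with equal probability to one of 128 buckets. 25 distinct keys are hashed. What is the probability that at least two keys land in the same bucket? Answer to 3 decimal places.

0.919

It's easier to compute the probability that all 25 are distinct.
P(all distinct) = 128/128 · 127/128 · ··· · 104/128 ≈ 0.081.
So the probability of at least one match is 1 − 0.081 = 0.919.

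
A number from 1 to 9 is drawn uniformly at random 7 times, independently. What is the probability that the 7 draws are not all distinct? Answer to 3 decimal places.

P(all 7 different) = 9/9 · 8/9 · ··· · 3/9 ≈ 0.038.
P(at least two equal) = 1 − 0.038 = 0.962.

0.962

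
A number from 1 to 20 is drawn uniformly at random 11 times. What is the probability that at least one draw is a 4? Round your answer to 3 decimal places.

0.431

P(no draw is a 4) = (19/20)^11 ≈ 0.569.
P(at least one) = 1 − 0.569 = 0.431.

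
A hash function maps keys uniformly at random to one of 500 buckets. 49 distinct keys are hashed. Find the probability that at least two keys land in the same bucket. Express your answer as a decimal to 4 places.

0.9121

It's easier to compute the probability that all 49 are distinct.
P(all distinct) = 500/500 · 499/500 · ··· · 452/500 ≈ 0.0879.
So the probability of at least one match is 1 − 0.0879 = 0.9121.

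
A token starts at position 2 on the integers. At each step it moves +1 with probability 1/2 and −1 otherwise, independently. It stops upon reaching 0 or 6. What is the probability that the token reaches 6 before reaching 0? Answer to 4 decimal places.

With a fair step, P(i) = ½P(i−1) + ½P(i+1) with P(0)=0, P(6)=1 has the linear solution P(i) = i/6.
P(2) = 2/6 = 1/3 ≈ 0.3333.

0.3333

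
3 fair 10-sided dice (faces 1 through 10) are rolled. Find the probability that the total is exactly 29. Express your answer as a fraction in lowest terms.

3/1000

There are 10^3 = 1000 equally likely outcomes.
The number of ordered 3-tuples from {1,…,10} summing to 29 is 3.
P(sum = 29) = 3/1000.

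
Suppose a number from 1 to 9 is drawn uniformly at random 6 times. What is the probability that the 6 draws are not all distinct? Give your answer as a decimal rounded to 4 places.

0.8862

P(all 6 different) = 9/9 · 8/9 · ··· · 4/9 ≈ 0.1138.
P(at least two equal) = 1 − 0.1138 = 0.8862.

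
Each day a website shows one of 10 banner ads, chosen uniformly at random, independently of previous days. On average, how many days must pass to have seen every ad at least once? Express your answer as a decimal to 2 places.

After i distinct types are collected, each trial gives a new one with probability (10−i)/10, so the expected wait for the next new type is 10/(10−i).
E = 10/10 + 10/9 + 10/8 + 10/7 + 10/6 + 10/5 + 10/4 + 10/3 + 10/2 + 10/1 = 7381/252 ≈ 29.29.

29.29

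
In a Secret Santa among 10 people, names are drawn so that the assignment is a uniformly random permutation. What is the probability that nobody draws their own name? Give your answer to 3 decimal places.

0.368

This is the derangement probability: permutations of 10 with no fixed point.
D(10) = 10! · (1 − 1/1! + 1/2! − ··· + (−1)^10/10!) = 1334961.
P = 1334961/3628800 = 16481/44800 ≈ 0.368.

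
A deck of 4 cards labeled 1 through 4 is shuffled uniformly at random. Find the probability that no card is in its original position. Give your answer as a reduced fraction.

3/8

This is the derangement probability: permutations of 4 with no fixed point.
D(4) = 4! · (1 − 1/1! + 1/2! − ··· + (−1)^4/4!) = 9.
P = 9/24 = 3/8.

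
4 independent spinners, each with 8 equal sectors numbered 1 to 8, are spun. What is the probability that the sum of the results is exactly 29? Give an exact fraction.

There are 8^4 = 4096 equally likely outcomes.
The number of ordered 4-tuples from {1,…,8} summing to 29 is 20.
P(sum = 29) = 20/4096 = 5/1024.

5/1024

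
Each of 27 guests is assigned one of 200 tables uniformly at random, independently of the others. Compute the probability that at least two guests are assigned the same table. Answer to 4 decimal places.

0.8409

It's easier to compute the probability that all 27 are distinct.
P(all distinct) = 200/200 · 199/200 · ··· · 174/200 ≈ 0.1591.
So the probability of at least one match is 1 − 0.1591 = 0.8409.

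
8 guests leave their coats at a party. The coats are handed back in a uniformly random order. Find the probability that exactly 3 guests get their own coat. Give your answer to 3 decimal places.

0.061

Choose which 3 of the 8 are fixed: C(8,3) = 56 ways.
The remaining 5 must have no fixed point: D(5) = 44.
P = 56·44/40320 = 11/180 ≈ 0.061.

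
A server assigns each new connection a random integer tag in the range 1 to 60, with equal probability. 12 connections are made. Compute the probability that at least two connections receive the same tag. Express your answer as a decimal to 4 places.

0.6921

It's easier to compute the probability that all 12 are distinct.
P(all distinct) = 60/60 · 59/60 · ··· · 49/60 ≈ 0.3079.
So the probability of at least one match is 1 − 0.3079 = 0.6921.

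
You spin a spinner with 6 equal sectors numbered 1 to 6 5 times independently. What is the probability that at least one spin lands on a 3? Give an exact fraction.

P(no spin lands on a 3) = (5/6)^5 = 3125/7776.
P(at least one) = 1 − 3125/7776 = 4651/7776.

4651/7776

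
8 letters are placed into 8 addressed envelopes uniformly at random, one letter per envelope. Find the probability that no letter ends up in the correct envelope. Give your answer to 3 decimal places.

This is the derangement probability: permutations of 8 with no fixed point.
D(8) = 8! · (1 − 1/1! + 1/2! − ··· + (−1)^8/8!) = 14833.
P = 14833/40320 = 2119/5760 ≈ 0.368.

0.368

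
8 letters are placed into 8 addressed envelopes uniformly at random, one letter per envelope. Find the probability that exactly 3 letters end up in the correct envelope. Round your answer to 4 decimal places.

0.0611

Choose which 3 of the 8 are fixed: C(8,3) = 56 ways.
The remaining 5 must have no fixed point: D(5) = 44.
P = 56·44/40320 = 11/180 ≈ 0.0611.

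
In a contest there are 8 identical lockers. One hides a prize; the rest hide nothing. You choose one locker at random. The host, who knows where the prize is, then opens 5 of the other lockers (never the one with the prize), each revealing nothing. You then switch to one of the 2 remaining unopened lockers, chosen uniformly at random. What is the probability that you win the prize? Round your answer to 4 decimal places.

Your original locker holds the prize with probability 1/8, so the other 7 collectively hold it with probability 7/8.
The host can always find 5 empty lockers to open, so the reveals don't change that 7/8; it is now spread over the 2 remaining unopened lockers.
P(win by switching) = (7/8) · (1/2) = 7/16 ≈ 0.4375.

0.4375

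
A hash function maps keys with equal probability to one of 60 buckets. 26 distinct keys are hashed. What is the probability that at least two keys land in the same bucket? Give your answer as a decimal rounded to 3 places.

It's easier to compute the probability that all 26 are distinct.
P(all distinct) = 60/60 · 59/60 · ··· · 35/60 ≈ 0.002.
So the probability of at least one match is 1 − 0.002 = 0.998.

0.998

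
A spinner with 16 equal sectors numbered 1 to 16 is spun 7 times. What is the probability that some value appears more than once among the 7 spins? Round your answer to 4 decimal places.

0.7852

P(all 7 different) = 16/16 · 15/16 · ··· · 10/16 ≈ 0.2148.
P(at least two equal) = 1 − 0.2148 = 0.7852.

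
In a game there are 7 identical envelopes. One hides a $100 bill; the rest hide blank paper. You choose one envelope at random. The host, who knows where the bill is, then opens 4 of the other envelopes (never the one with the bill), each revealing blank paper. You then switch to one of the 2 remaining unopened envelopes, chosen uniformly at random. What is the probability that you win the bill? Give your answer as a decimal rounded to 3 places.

0.429

Your original envelope holds the bill with probability 1/7, so the other 6 collectively hold it with probability 6/7.
The host can always find 4 empty envelopes to open, so the reveals don't change that 6/7; it is now spread over the 2 remaining unopened envelopes.
P(win by switching) = (6/7) · (1/2) = 3/7 ≈ 0.429.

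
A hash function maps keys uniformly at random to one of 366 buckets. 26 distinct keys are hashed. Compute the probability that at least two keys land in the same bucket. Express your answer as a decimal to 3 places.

It's easier to compute the probability that all 26 are distinct.
P(all distinct) = 366/366 · 365/366 · ··· · 341/366 ≈ 0.403.
So the probability of at least one match is 1 − 0.403 = 0.597.

0.597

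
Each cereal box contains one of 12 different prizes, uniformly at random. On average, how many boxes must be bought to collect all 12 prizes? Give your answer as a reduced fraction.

After i distinct types are collected, each trial gives a new one with probability (12−i)/12, so the expected wait for the next new type is 12/(12−i).
E = 12/12 + 12/11 + 12/10 + 12/9 + 12/8 + 12/7 + 12/6 + 12/5 + 12/4 + 12/3 + 12/2 + 12/1 = 86021/2310.

86021/2310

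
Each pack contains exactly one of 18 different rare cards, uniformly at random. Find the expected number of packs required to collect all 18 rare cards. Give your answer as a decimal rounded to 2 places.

After i distinct types are collected, each trial gives a new one with probability (18−i)/18, so the expected wait for the next new type is 18/(18−i).
E = 18/18 + 18/17 + 18/16 + 18/15 + 18/14 + 18/13 + 18/12 + 18/11 + 18/10 + 18/9 + 18/8 + 18/7 + 18/6 + 18/5 + 18/4 + 18/3 + 18/2 + 18/1 = 42822903/680680 ≈ 62.91.

62.91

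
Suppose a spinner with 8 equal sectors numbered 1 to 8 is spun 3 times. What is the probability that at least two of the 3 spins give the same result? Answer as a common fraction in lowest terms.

11/32

P(all 3 different) = 8/8 · 7/8 · ··· · 6/8 = 21/32.
P(at least two equal) = 1 − 21/32 = 11/32.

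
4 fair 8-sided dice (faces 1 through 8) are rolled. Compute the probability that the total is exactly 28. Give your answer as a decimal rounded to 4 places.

0.0085

There are 8^4 = 4096 equally likely outcomes.
The number of ordered 4-tuples from {1,…,8} summing to 28 is 35.
P(sum = 28) = 35/4096 ≈ 0.0085.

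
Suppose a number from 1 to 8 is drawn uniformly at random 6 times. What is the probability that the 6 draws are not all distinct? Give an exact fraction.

3781/4096

P(all 6 different) = 8/8 · 7/8 · ··· · 3/8 = 315/4096.
P(at least two equal) = 1 − 315/4096 = 3781/4096.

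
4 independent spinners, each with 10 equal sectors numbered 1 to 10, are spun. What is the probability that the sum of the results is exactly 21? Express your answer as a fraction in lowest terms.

There are 10^4 = 10000 equally likely outcomes.
The number of ordered 4-tuples from {1,…,10} summing to 21 is 660.
P(sum = 21) = 660/10000 = 33/500.

33/500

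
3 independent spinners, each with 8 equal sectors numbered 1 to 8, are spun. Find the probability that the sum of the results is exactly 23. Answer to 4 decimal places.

There are 8^3 = 512 equally likely outcomes.
The number of ordered 3-tuples from {1,…,8} summing to 23 is 3.
P(sum = 23) = 3/512 ≈ 0.0059.

0.0059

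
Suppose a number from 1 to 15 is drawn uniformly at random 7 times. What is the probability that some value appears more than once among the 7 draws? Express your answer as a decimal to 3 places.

P(all 7 different) = 15/15 · 14/15 · ··· · 9/15 ≈ 0.190.
P(at least two equal) = 1 − 0.190 = 0.810.

0.810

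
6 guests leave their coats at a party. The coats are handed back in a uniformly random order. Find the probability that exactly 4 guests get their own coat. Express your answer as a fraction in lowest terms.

Choose which 4 of the 6 are fixed: C(6,4) = 15 ways.
The remaining 2 must have no fixed point: D(2) = 1.
P = 15·1/720 = 1/48.

1/48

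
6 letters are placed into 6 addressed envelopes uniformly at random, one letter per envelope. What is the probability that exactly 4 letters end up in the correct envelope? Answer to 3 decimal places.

Choose which 4 of the 6 are fixed: C(6,4) = 15 ways.
The remaining 2 must have no fixed point: D(2) = 1.
P = 15·1/720 = 1/48 ≈ 0.021.

0.021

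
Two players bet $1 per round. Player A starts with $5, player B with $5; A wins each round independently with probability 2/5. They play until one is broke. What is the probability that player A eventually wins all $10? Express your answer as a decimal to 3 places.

0.116

Let r = q/p = (3/5)/(2/5) = 3/2. The recurrence P(i) = p·P(i+1) + q·P(i−1) with P(0)=0, P(10)=1 gives P(i) = (1 − r^i)/(1 − r^10).
P(5) = (1 − (3/2)^5) / (1 − (3/2)^10) = 32/275 ≈ 0.116.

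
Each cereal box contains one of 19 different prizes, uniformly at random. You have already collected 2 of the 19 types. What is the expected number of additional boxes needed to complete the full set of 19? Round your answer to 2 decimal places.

Starting from 2 distinct types, each trial gives a new one with probability (19−i)/19 when i types are held, so the wait for the next new type is 19/(19−i).
E = 19/17 + 19/16 + 19/15 + 19/14 + 19/13 + 19/12 + 19/11 + 19/10 + 19/9 + 19/8 + 19/7 + 19/6 + 19/5 + 19/4 + 19/3 + 19/2 + 19/1 = 800702237/12252240 ≈ 65.35.

65.35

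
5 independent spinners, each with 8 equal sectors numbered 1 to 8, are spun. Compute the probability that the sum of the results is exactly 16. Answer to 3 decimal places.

0.036

There are 8^5 = 32768 equally likely outcomes.
The number of ordered 5-tuples from {1,…,8} summing to 16 is 1190.
P(sum = 16) = 1190/32768 = 595/16384 ≈ 0.036.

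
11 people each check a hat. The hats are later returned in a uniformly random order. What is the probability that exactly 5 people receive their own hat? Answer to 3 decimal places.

0.003

Choose which 5 of the 11 are fixed: C(11,5) = 462 ways.
The remaining 6 must have no fixed point: D(6) = 265.
P = 462·265/39916800 = 53/17280 ≈ 0.003.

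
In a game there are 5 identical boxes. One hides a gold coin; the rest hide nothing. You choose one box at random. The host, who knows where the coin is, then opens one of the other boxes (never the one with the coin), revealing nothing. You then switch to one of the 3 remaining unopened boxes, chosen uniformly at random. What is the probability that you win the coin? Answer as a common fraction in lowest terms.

4/15

Your original box holds the coin with probability 1/5, so the other 4 collectively hold it with probability 4/5.
The host can always find an empty box to open, so this doesn't change that 4/5; it is now spread over the 3 remaining unopened boxes.
P(win by switching) = (4/5) · (1/3) = 4/15.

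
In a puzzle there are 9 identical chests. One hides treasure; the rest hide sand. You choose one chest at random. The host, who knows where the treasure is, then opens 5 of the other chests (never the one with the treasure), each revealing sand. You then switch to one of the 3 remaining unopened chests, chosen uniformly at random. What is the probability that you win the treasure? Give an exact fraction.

Your original chest holds the treasure with probability 1/9, so the other 8 collectively hold it with probability 8/9.
The host can always find 5 empty chests to open, so the reveals don't change that 8/9; it is now spread over the 3 remaining unopened chests.
P(win by switching) = (8/9) · (1/3) = 8/27.

8/27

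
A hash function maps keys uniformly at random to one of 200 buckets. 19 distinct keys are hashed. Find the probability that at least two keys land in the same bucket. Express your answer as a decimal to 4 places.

It's easier to compute the probability that all 19 are distinct.
P(all distinct) = 200/200 · 199/200 · ··· · 182/200 ≈ 0.4137.
So the probability of at least one match is 1 − 0.4137 = 0.5863.

0.5863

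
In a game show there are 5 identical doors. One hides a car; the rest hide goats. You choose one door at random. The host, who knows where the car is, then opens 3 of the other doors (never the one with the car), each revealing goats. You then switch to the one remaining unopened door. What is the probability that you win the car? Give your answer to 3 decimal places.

Your original door holds the car with probability 1/5, so the other 4 collectively hold it with probability 4/5.
The host can always find 3 empty doors to open, so the reveals don't change that 4/5; it is now spread over the 1 remaining unopened door.
P(win by switching) = (4/5) · (1/1) = 4/5 ≈ 0.800.

0.800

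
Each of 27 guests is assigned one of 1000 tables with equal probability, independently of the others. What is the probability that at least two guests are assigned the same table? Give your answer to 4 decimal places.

It's easier to compute the probability that all 27 are distinct.
P(all distinct) = 1000/1000 · 999/1000 · ··· · 974/1000 ≈ 0.7018.
So the probability of at least one match is 1 − 0.7018 = 0.2982.

0.2982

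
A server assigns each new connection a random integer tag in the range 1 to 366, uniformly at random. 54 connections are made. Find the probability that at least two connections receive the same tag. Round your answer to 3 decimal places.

0.984

It's easier to compute the probability that all 54 are distinct.
P(all distinct) = 366/366 · 365/366 · ··· · 313/366 ≈ 0.016.
So the probability of at least one match is 1 − 0.016 = 0.984.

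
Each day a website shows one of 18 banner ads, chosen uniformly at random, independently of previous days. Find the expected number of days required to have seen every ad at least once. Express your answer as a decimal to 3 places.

62.912

After i distinct types are collected, each trial gives a new one with probability (18−i)/18, so the expected wait for the next new type is 18/(18−i).
E = 18/18 + 18/17 + 18/16 + 18/15 + 18/14 + 18/13 + 18/12 + 18/11 + 18/10 + 18/9 + 18/8 + 18/7 + 18/6 + 18/5 + 18/4 + 18/3 + 18/2 + 18/1 = 42822903/680680 ≈ 62.912.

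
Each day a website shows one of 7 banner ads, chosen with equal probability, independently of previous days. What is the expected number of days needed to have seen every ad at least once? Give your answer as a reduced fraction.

363/20

After i distinct types are collected, each trial gives a new one with probability (7−i)/7, so the expected wait for the next new type is 7/(7−i).
E = 7/7 + 7/6 + 7/5 + 7/4 + 7/3 + 7/2 + 7/1 = 363/20.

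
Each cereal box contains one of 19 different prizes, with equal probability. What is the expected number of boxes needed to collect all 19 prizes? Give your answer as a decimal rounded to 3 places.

67.407

After i distinct types are collected, each trial gives a new one with probability (19−i)/19, so the expected wait for the next new type is 19/(19−i).
E = 19/19 + 19/18 + 19/17 + 19/16 + 19/15 + 19/14 + 19/13 + 19/12 + 19/11 + 19/10 + 19/9 + 19/8 + 19/7 + 19/6 + 19/5 + 19/4 + 19/3 + 19/2 + 19/1 = 275295799/4084080 ≈ 67.407.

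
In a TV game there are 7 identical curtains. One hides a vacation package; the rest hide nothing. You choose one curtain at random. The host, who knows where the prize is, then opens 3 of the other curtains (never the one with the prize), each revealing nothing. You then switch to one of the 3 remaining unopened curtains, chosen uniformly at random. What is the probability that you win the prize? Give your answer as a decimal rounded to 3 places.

0.286

Your original curtain holds the prize with probability 1/7, so the other 6 collectively hold it with probability 6/7.
The host can always find 3 empty curtains to open, so the reveals don't change that 6/7; it is now spread over the 3 remaining unopened curtains.
P(win by switching) = (6/7) · (1/3) = 2/7 ≈ 0.286.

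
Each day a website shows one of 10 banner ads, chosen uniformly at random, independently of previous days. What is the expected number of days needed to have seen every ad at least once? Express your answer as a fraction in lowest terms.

7381/252

After i distinct types are collected, each trial gives a new one with probability (10−i)/10, so the expected wait for the next new type is 10/(10−i).
E = 10/10 + 10/9 + 10/8 + 10/7 + 10/6 + 10/5 + 10/4 + 10/3 + 10/2 + 10/1 = 7381/252.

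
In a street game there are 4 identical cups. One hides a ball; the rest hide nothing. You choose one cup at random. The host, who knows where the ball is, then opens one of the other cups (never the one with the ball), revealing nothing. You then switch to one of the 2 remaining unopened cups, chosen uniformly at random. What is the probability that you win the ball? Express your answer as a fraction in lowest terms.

Your original cup holds the ball with probability 1/4, so the other 3 collectively hold it with probability 3/4.
The host can always find an empty cup to open, so this doesn't change that 3/4; it is now spread over the 2 remaining unopened cups.
P(win by switching) = (3/4) · (1/2) = 3/8.

3/8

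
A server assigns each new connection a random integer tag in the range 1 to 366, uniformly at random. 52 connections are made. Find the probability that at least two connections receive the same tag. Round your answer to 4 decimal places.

0.9778

It's easier to compute the probability that all 52 are distinct.
P(all distinct) = 366/366 · 365/366 · ··· · 315/366 ≈ 0.0222.
So the probability of at least one match is 1 − 0.0222 = 0.9778.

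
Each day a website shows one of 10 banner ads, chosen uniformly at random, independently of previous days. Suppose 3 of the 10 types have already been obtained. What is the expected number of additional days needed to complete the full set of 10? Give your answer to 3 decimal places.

Starting from 3 distinct types, each trial gives a new one with probability (10−i)/10 when i types are held, so the wait for the next new type is 10/(10−i).
E = 10/7 + 10/6 + 10/5 + 10/4 + 10/3 + 10/2 + 10/1 = 363/14 ≈ 25.929.

25.929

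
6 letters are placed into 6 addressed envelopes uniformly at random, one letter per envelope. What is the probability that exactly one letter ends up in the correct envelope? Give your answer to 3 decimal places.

0.367

Choose which one is fixed: C(6,1) = 6 ways.
The remaining 5 must have no fixed point: D(5) = 44.
P = 6·44/720 = 11/30 ≈ 0.367.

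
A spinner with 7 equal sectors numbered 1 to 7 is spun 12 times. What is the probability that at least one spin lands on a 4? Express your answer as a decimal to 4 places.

0.8427

P(no spin lands on a 4) = (6/7)^12 ≈ 0.1573.
P(at least one) = 1 − 0.1573 = 0.8427.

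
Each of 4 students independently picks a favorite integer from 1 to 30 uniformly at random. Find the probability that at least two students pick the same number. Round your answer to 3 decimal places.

It's easier to compute the probability that all 4 are distinct.
P(all distinct) = 30/30 · 29/30 · ··· · 27/30 ≈ 0.812.
So the probability of at least one match is 1 − 0.812 = 0.188.

0.188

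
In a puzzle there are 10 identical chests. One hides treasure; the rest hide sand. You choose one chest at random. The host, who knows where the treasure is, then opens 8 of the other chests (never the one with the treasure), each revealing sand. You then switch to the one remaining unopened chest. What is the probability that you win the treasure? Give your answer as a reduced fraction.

Your original chest holds the treasure with probability 1/10, so the other 9 collectively hold it with probability 9/10.
The host can always find 8 empty chests to open, so the reveals don't change that 9/10; it is now spread over the 1 remaining unopened chest.
P(win by switching) = (9/10) · (1/1) = 9/10.

9/10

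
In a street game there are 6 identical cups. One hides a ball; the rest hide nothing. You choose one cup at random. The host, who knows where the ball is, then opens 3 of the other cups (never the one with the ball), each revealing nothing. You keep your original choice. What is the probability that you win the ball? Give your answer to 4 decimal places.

0.1667

The host can always open 3 empty cups regardless of your choice, so the reveals give no information about your original cup.
P(win by staying) = 1/6 ≈ 0.1667.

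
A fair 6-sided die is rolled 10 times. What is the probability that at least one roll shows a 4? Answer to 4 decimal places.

P(no roll shows a 4) = (5/6)^10 ≈ 0.1615.
P(at least one) = 1 − 0.1615 = 0.8385.

0.8385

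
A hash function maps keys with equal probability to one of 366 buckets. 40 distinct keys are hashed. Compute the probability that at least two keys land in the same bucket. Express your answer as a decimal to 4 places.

0.8905

It's easier to compute the probability that all 40 are distinct.
P(all distinct) = 366/366 · 365/366 · ··· · 327/366 ≈ 0.1095.
So the probability of at least one match is 1 − 0.1095 = 0.8905.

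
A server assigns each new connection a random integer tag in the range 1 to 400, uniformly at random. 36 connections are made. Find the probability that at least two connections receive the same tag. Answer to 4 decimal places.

0.8028

It's easier to compute the probability that all 36 are distinct.
P(all distinct) = 400/400 · 399/400 · ··· · 365/400 ≈ 0.1972.
So the probability of at least one match is 1 − 0.1972 = 0.8028.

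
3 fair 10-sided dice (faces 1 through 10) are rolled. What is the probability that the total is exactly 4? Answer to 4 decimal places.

0.0030

There are 10^3 = 1000 equally likely outcomes.
The number of ordered 3-tuples from {1,…,10} summing to 4 is 3.
P(sum = 4) = 3/1000 ≈ 0.0030.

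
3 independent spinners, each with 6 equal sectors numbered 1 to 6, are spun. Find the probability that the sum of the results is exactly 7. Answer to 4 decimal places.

There are 6^3 = 216 equally likely outcomes.
The number of ordered 3-tuples from {1,…,6} summing to 7 is 15.
P(sum = 7) = 15/216 = 5/72 ≈ 0.0694.

0.0694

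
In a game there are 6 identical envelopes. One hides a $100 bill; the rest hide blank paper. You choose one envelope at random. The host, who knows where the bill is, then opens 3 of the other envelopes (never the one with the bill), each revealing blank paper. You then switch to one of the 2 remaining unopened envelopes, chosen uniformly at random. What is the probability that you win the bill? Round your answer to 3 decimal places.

Your original envelope holds the bill with probability 1/6, so the other 5 collectively hold it with probability 5/6.
The host can always find 3 empty envelopes to open, so the reveals don't change that 5/6; it is now spread over the 2 remaining unopened envelopes.
P(win by switching) = (5/6) · (1/2) = 5/12 ≈ 0.417.

0.417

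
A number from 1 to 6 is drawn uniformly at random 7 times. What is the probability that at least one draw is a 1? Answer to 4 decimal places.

0.7209

P(no draw is a 1) = (5/6)^7 ≈ 0.2791.
P(at least one) = 1 − 0.2791 = 0.7209.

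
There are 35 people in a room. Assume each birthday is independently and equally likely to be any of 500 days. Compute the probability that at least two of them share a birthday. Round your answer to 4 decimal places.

0.7043

It's easier to compute the probability that all 35 are distinct.
P(all distinct) = 500/500 · 499/500 · ··· · 466/500 ≈ 0.2957.
So the probability of at least one match is 1 − 0.2957 = 0.7043.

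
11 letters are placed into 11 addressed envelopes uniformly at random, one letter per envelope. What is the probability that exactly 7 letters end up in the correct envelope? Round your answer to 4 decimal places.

Choose which 7 of the 11 are fixed: C(11,7) = 330 ways.
The remaining 4 must have no fixed point: D(4) = 9.
P = 330·9/39916800 = 1/13440 ≈ 0.0001.

0.0001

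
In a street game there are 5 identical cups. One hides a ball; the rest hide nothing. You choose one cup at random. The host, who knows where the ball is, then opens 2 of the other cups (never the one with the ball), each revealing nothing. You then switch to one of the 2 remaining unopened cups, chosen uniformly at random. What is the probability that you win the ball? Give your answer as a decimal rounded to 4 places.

Your original cup holds the ball with probability 1/5, so the other 4 collectively hold it with probability 4/5.
The host can always find 2 empty cups to open, so the reveals don't change that 4/5; it is now spread over the 2 remaining unopened cups.
P(win by switching) = (4/5) · (1/2) = 2/5 ≈ 0.4000.

0.4000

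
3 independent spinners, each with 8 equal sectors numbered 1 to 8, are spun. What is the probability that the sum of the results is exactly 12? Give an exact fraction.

23/256

There are 8^3 = 512 equally likely outcomes.
The number of ordered 3-tuples from {1,…,8} summing to 12 is 46.
P(sum = 12) = 46/512 = 23/256.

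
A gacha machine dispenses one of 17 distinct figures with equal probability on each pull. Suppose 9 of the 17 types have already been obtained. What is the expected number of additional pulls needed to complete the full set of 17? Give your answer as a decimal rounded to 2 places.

46.20

Starting from 9 distinct types, each trial gives a new one with probability (17−i)/17 when i types are held, so the wait for the next new type is 17/(17−i).
E = 17/8 + 17/7 + 17/6 + 17/5 + 17/4 + 17/3 + 17/2 + 17/1 = 12937/280 ≈ 46.20.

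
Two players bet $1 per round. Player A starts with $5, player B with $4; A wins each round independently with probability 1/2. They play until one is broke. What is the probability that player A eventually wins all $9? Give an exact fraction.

With a fair step, P(i) = ½P(i−1) + ½P(i+1) with P(0)=0, P(9)=1 has the linear solution P(i) = i/9.
P(5) = 5/9.

5/9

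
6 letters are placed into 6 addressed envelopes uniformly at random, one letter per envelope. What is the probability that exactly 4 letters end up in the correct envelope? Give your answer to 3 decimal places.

0.021

Choose which 4 of the 6 are fixed: C(6,4) = 15 ways.
The remaining 2 must have no fixed point: D(2) = 1.
P = 15·1/720 = 1/48 ≈ 0.021.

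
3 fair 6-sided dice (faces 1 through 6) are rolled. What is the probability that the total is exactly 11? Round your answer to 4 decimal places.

0.1250

There are 6^3 = 216 equally likely outcomes.
The number of ordered 3-tuples from {1,…,6} summing to 11 is 27.
P(sum = 11) = 27/216 = 1/8 ≈ 0.1250.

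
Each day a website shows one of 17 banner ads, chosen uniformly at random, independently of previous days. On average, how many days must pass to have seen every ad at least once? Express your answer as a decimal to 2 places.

After i distinct types are collected, each trial gives a new one with probability (17−i)/17, so the expected wait for the next new type is 17/(17−i).
E = 17/17 + 17/16 + 17/15 + 17/14 + 17/13 + 17/12 + 17/11 + 17/10 + 17/9 + 17/8 + 17/7 + 17/6 + 17/5 + 17/4 + 17/3 + 17/2 + 17/1 = 42142223/720720 ≈ 58.47.

58.47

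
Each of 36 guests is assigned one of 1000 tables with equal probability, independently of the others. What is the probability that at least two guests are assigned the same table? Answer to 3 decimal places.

It's easier to compute the probability that all 36 are distinct.
P(all distinct) = 1000/1000 · 999/1000 · ··· · 965/1000 ≈ 0.529.
So the probability of at least one match is 1 − 0.529 = 0.471.

0.471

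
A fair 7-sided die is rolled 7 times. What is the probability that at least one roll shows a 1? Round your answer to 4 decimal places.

P(no roll shows a 1) = (6/7)^7 ≈ 0.3399.
P(at least one) = 1 − 0.3399 = 0.6601.

0.6601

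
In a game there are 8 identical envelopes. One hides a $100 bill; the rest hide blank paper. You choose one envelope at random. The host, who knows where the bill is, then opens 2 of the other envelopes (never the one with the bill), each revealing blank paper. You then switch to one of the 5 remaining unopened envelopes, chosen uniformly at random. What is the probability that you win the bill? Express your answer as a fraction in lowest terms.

7/40

Your original envelope holds the bill with probability 1/8, so the other 7 collectively hold it with probability 7/8.
The host can always find 2 empty envelopes to open, so the reveals don't change that 7/8; it is now spread over the 5 remaining unopened envelopes.
P(win by switching) = (7/8) · (1/5) = 7/40.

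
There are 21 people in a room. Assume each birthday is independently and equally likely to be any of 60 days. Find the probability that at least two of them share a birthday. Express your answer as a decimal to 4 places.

It's easier to compute the probability that all 21 are distinct.
P(all distinct) = 60/60 · 59/60 · ··· · 40/60 ≈ 0.0186.
So the probability of at least one match is 1 − 0.0186 = 0.9814.

0.9814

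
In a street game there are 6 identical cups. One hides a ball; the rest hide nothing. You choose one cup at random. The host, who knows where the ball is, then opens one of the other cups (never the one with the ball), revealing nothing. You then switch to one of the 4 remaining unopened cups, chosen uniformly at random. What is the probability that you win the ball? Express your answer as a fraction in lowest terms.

5/24

Your original cup holds the ball with probability 1/6, so the other 5 collectively hold it with probability 5/6.
The host can always find an empty cup to open, so this doesn't change that 5/6; it is now spread over the 4 remaining unopened cups.
P(win by switching) = (5/6) · (1/4) = 5/24.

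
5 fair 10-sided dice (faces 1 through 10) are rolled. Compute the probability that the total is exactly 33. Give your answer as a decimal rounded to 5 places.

0.04335

There are 10^5 = 100000 equally likely outcomes.
The number of ordered 5-tuples from {1,…,10} summing to 33 is 4335.
P(sum = 33) = 4335/100000 = 867/20000 ≈ 0.04335.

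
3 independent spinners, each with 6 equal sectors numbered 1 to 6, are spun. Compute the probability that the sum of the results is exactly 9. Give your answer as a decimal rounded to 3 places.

0.116

There are 6^3 = 216 equally likely outcomes.
The number of ordered 3-tuples from {1,…,6} summing to 9 is 25.
P(sum = 9) = 25/216 ≈ 0.116.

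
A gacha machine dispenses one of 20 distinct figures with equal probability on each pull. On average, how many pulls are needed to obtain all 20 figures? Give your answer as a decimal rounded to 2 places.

71.95

After i distinct types are collected, each trial gives a new one with probability (20−i)/20, so the expected wait for the next new type is 20/(20−i).
E = 20/20 + 20/19 + 20/18 + 20/17 + 20/16 + 20/15 + 20/14 + 20/13 + 20/12 + 20/11 + 20/10 + 20/9 + 20/8 + 20/7 + 20/6 + 20/5 + 20/4 + 20/3 + 20/2 + 20/1 = 279175675/3879876 ≈ 71.95.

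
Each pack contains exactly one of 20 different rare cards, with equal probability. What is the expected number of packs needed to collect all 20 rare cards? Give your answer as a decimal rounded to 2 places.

After i distinct types are collected, each trial gives a new one with probability (20−i)/20, so the expected wait for the next new type is 20/(20−i).
E = 20/20 + 20/19 + 20/18 + 20/17 + 20/16 + 20/15 + 20/14 + 20/13 + 20/12 + 20/11 + 20/10 + 20/9 + 20/8 + 20/7 + 20/6 + 20/5 + 20/4 + 20/3 + 20/2 + 20/1 = 279175675/3879876 ≈ 71.95.

71.95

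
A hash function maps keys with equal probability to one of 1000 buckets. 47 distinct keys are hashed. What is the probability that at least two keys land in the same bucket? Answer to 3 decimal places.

It's easier to compute the probability that all 47 are distinct.
P(all distinct) = 1000/1000 · 999/1000 · ··· · 954/1000 ≈ 0.333.
So the probability of at least one match is 1 − 0.333 = 0.667.

0.667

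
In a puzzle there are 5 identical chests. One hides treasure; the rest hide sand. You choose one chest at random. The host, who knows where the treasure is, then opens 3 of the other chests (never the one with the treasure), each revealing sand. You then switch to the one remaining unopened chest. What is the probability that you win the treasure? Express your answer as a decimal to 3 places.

0.800

Your original chest holds the treasure with probability 1/5, so the other 4 collectively hold it with probability 4/5.
The host can always find 3 empty chests to open, so the reveals don't change that 4/5; it is now spread over the 1 remaining unopened chest.
P(win by switching) = (4/5) · (1/1) = 4/5 ≈ 0.800.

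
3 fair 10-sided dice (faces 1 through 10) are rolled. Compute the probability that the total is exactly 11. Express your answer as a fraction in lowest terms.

There are 10^3 = 1000 equally likely outcomes.
The number of ordered 3-tuples from {1,…,10} summing to 11 is 45.
P(sum = 11) = 45/1000 = 9/200.

9/200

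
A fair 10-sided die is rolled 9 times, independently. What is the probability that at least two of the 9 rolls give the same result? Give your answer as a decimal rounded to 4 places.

0.9964

P(all 9 different) = 10/10 · 9/10 · ··· · 2/10 ≈ 0.0036.
P(at least two equal) = 1 − 0.0036 = 0.9964.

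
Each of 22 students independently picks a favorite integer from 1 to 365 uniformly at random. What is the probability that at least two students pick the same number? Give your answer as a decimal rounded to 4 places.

It's easier to compute the probability that all 22 are distinct.
P(all distinct) = 365/365 · 364/365 · ··· · 344/365 ≈ 0.5243.
So the probability of at least one match is 1 − 0.5243 = 0.4757.

0.4757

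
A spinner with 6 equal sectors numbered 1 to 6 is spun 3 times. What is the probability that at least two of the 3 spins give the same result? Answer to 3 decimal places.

0.444

P(all 3 different) = 6/6 · 5/6 · ··· · 4/6 ≈ 0.556.
P(at least two equal) = 1 − 0.556 = 0.444.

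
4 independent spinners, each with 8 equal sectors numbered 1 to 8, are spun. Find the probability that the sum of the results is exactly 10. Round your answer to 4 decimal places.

There are 8^4 = 4096 equally likely outcomes.
The number of ordered 4-tuples from {1,…,8} summing to 10 is 84.
P(sum = 10) = 84/4096 = 21/1024 ≈ 0.0205.

0.0205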